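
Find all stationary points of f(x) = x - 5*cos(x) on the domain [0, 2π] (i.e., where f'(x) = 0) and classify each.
f'(x) = 5*sin(x) + 1

Solve f'(x) = 0 on [0, 2π]:
  f'(x) = 0 ⇔ sin(x) = -1/5, i.e. x = arcsin(-1/5) + 2nπ or x = π − arcsin(-1/5) + 2nπ; keep the solutions lying in [0, 2π].
  ⇒ x = asin(1/5) + pi ≈ 3.3430, -asin(1/5) + 2*pi ≈ 6.0818

f''(x) = 5*cos(x)
Second-derivative test at each critical point:
  f''(3.3430) = -4.8990 < 0 → local maximum
  f''(6.0818) = 4.8990 > 0 → local minimum

Critical points: x = asin(1/5) + pi ≈ 3.3430 (local maximum); x = -asin(1/5) + 2*pi ≈ 6.0818 (local minimum)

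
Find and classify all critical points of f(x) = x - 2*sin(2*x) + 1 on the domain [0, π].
f'(x) = 1 - 4*cos(2*x)

Solve f'(x) = 0 on [0, π]:
  f'(x) = 0 ⇔ cos(2*x) = 1/4, i.e. 2*x = ±arccos(1/4) + 2nπ; keep the solutions lying in [0, π].
  ⇒ x = acos(1/4)/2 ≈ 0.6591, pi - acos(1/4)/2 ≈ 2.4825

f''(x) = 8*sin(2*x)
Second-derivative test at each critical point:
  f''(0.6591) = 7.7460 > 0 → local minimum
  f''(2.4825) = -7.7460 < 0 → local maximum

Critical points: x = acos(1/4)/2 ≈ 0.6591 (local minimum); x = pi - acos(1/4)/2 ≈ 2.4825 (local maximum)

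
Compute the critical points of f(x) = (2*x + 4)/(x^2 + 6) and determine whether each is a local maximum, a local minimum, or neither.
f'(x) = 2*(x^2 - 2*x*(x + 2) + 6)/(x^2 + 6)^2

Solve f'(x) = 0:
  f'(x) = -2*(x^2 + 4*x - 6)/(x^2 + 6)^2; the denominator is positive wherever f is defined, so f'(x) = 0 ⇔ -2*x^2 - 8*x + 12 = 0.
  Factor: -2*x^2 - 8*x + 12 = -2*(x^2 + 4*x - 6); x^2 + 4*x - 6 = 0 has no rational roots; quadratic formula: x = (-4 ± √40)/2.
  ⇒ x = -sqrt(10) - 2 ≈ -5.1623, -2 + sqrt(10) ≈ 1.1623

f''(x) = 4*(4*x^2*(x + 2) - (3*x + 2)*(x^2 + 6))/(x^2 + 6)^3
Second-derivative test at each critical point:
  f''(-5.1623) = 0.0119 > 0 → local minimum
  f''(1.1623) = -0.2341 < 0 → local maximum

Critical points: x = -sqrt(10) - 2 ≈ -5.1623 (local minimum); x = -2 + sqrt(10) ≈ 1.1623 (local maximum)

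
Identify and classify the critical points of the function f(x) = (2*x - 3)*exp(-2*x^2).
f'(x) = 2*(-2*x*(2*x - 3) + 1)*exp(-2*x^2)

Solve f'(x) = 0:
  f'(x) = (-8*x^2 + 12*x + 2)·exp(-2*x^2) and exp(-2*x^2) > 0 for every x, so f'(x) = 0 ⇔ -8*x^2 + 12*x + 2 = 0.
  Factor: -8*x^2 + 12*x + 2 = -2*(4*x^2 - 6*x - 1); 4*x^2 - 6*x - 1 = 0 has no rational roots; quadratic formula: x = (6 ± √52)/8.
  ⇒ x = 3/4 - sqrt(13)/4 ≈ -0.1514, 3/4 + sqrt(13)/4 ≈ 1.6514

f''(x) = 4*(4*x^2*(2*x - 3) - 6*x + 3)*exp(-2*x^2)
Second-derivative test at each critical point:
  f''(-0.1514) = 13.7761 > 0 → local minimum
  f''(1.6514) = -0.0617 < 0 → local maximum

Critical points: x = 3/4 - sqrt(13)/4 ≈ -0.1514 (local minimum); x = 3/4 + sqrt(13)/4 ≈ 1.6514 (local maximum)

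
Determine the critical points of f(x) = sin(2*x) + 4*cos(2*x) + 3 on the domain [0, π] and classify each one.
f'(x) = -8*sin(2*x) + 2*cos(2*x)

Solve f'(x) = 0 on [0, π]:
  f'(x) = 0 ⇔ cos(2*x) = 4*sin(2*x) ⇔ tan(2*x) = 1/4, i.e. 2*x = arctan(1/4) + nπ; keep the solutions lying in [0, π].
  ⇒ x = atan(1/4)/2 ≈ 0.1225, atan(1/4)/2 + pi/2 ≈ 1.6933

f''(x) = -4*sin(2*x) - 16*cos(2*x)
Second-derivative test at each critical point:
  f''(0.1225) = -16.4924 < 0 → local maximum
  f''(1.6933) = 16.4924 > 0 → local minimum

Critical points: x = atan(1/4)/2 ≈ 0.1225 (local maximum); x = atan(1/4)/2 + pi/2 ≈ 1.6933 (local minimum)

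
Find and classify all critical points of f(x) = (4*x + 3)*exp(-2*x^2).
f'(x) = 4*(-x*(4*x + 3) + 1)*exp(-2*x^2)

Solve f'(x) = 0:
  f'(x) = (-16*x^2 - 12*x + 4)·exp(-2*x^2) and exp(-2*x^2) > 0 for every x, so f'(x) = 0 ⇔ -16*x^2 - 12*x + 4 = 0.
  Factor: -16*x^2 - 12*x + 4 = -4*(x + 1)*(4*x - 1) = 0.
  ⇒ x = -1, 1/4

f''(x) = 4*(4*x^2*(4*x + 3) - 12*x - 3)*exp(-2*x^2)
Second-derivative test at each critical point:
  f''(-1) = 2.7067 > 0 → local minimum
  f''(1/4) = -17.6499 < 0 → local maximum

Critical points: x = -1 (local minimum); x = 1/4 (local maximum)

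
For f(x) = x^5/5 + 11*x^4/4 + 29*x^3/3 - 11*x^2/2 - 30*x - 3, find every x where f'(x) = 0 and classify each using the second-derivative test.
f'(x) = x^4 + 11*x^3 + 29*x^2 - 11*x - 30

Solve f'(x) = 0:
  Factor: x^4 + 11*x^3 + 29*x^2 - 11*x - 30 = (x - 1)*(x + 1)*(x + 5)*(x + 6) = 0.
  ⇒ x = -6, -5, -1, 1

f''(x) = 4*x^3 + 33*x^2 + 58*x - 11
Second-derivative test at each critical point:
  f''(-6) = -35 < 0 → local maximum
  f''(-5) = 24 > 0 → local minimum
  f''(-1) = -40 < 0 → local maximum
  f''(1) = 84 > 0 → local minimum

Critical points: x = -6 (local maximum); x = -5 (local minimum); x = -1 (local maximum); x = 1 (local minimum)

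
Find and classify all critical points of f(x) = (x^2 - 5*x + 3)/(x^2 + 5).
f'(x) = (5*x^2 + 4*x - 25)/(x^4 + 10*x^2 + 25)

Solve f'(x) = 0:
  f'(x) = (5*x^2 + 4*x - 25)/(x^2 + 5)^2; the denominator is positive wherever f is defined, so f'(x) = 0 ⇔ 5*x^2 + 4*x - 25 = 0.
  5*x^2 + 4*x - 25 = 0 has no rational roots; quadratic formula: x = (-4 ± √516)/10.
  ⇒ x = -sqrt(129)/5 - 2/5 ≈ -2.6716, -2/5 + sqrt(129)/5 ≈ 1.8716

f''(x) = 2*(-5*x^3 - 6*x^2 + 75*x + 10)/(x^6 + 15*x^4 + 75*x^2 + 125)
Second-derivative test at each critical point:
  f''(-2.6716) = -0.1542 < 0 → local maximum
  f''(1.8716) = 0.3142 > 0 → local minimum

Critical points: x = -sqrt(129)/5 - 2/5 ≈ -2.6716 (local maximum); x = -2/5 + sqrt(129)/5 ≈ 1.8716 (local minimum)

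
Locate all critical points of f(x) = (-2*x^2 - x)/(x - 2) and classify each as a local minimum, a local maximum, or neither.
f'(x) = 2*(-x^2 + 4*x + 1)/(x^2 - 4*x + 4)

Solve f'(x) = 0:
  f'(x) = -2*(x^2 - 4*x - 1)/(x - 2)^2; the denominator is positive wherever f is defined, so f'(x) = 0 ⇔ -2*x^2 + 8*x + 2 = 0.
  Factor: -2*x^2 + 8*x + 2 = -2*(x^2 - 4*x - 1); x^2 - 4*x - 1 = 0 has no rational roots; quadratic formula: x = (4 ± √20)/2.
  ⇒ x = 2 - sqrt(5) ≈ -0.2361, 2 + sqrt(5) ≈ 4.2361

f''(x) = -20/(x^3 - 6*x^2 + 12*x - 8)
Second-derivative test at each critical point:
  f''(-0.2361) = 1.7889 > 0 → local minimum
  f''(4.2361) = -1.7889 < 0 → local maximum

Critical points: x = 2 - sqrt(5) ≈ -0.2361 (local minimum); x = 2 + sqrt(5) ≈ 4.2361 (local maximum)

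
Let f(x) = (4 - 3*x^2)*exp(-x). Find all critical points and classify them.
f'(x) = (3*x^2 - 6*x - 4)*exp(-x)

Solve f'(x) = 0:
  f'(x) = (3*x^2 - 6*x - 4)·exp(-x) and exp(-x) > 0 for every x, so f'(x) = 0 ⇔ 3*x^2 - 6*x - 4 = 0.
  3*x^2 - 6*x - 4 = 0 has no rational roots; quadratic formula: x = (6 ± √84)/6.
  ⇒ x = 1 - sqrt(21)/3 ≈ -0.5275, 1 + sqrt(21)/3 ≈ 2.5275

f''(x) = (-3*x^2 + 12*x - 2)*exp(-x)
Second-derivative test at each critical point:
  f''(-0.5275) = -15.5325 < 0 → local maximum
  f''(2.5275) = 0.7319 > 0 → local minimum

Critical points: x = 1 - sqrt(21)/3 ≈ -0.5275 (local maximum); x = 1 + sqrt(21)/3 ≈ 2.5275 (local minimum)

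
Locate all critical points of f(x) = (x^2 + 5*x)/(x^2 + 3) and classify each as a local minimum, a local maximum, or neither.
f'(x) = (-5*x^2 + 6*x + 15)/(x^4 + 6*x^2 + 9)

Solve f'(x) = 0:
  f'(x) = -(5*x^2 - 6*x - 15)/(x^2 + 3)^2; the denominator is positive wherever f is defined, so f'(x) = 0 ⇔ -5*x^2 + 6*x + 15 = 0.
  5*x^2 - 6*x - 15 = 0 has no rational roots; quadratic formula: x = (6 ± √336)/10.
  ⇒ x = 3/5 - 2*sqrt(21)/5 ≈ -1.2330, 3/5 + 2*sqrt(21)/5 ≈ 2.4330

f''(x) = 2*(5*x^3 - 9*x^2 - 45*x + 9)/(x^6 + 9*x^4 + 27*x^2 + 27)
Second-derivative test at each critical point:
  f''(-1.2330) = 0.8971 > 0 → local minimum
  f''(2.4330) = -0.2304 < 0 → local maximum

Critical points: x = 3/5 - 2*sqrt(21)/5 ≈ -1.2330 (local minimum); x = 3/5 + 2*sqrt(21)/5 ≈ 2.4330 (local maximum)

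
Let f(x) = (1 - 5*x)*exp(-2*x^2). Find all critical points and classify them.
f'(x) = (4*x*(5*x - 1) - 5)*exp(-2*x^2)

Solve f'(x) = 0:
  f'(x) = (20*x^2 - 4*x - 5)·exp(-2*x^2) and exp(-2*x^2) > 0 for every x, so f'(x) = 0 ⇔ 20*x^2 - 4*x - 5 = 0.
  20*x^2 - 4*x - 5 = 0 has no rational roots; quadratic formula: x = (4 ± √416)/40.
  ⇒ x = 1/10 - sqrt(26)/10 ≈ -0.4099, 1/10 + sqrt(26)/10 ≈ 0.6099

f''(x) = 4*(4*x^2*(1 - 5*x) + 15*x - 1)*exp(-2*x^2)
Second-derivative test at each critical point:
  f''(-0.4099) = -14.5749 < 0 → local maximum
  f''(0.6099) = 9.6928 > 0 → local minimum

Critical points: x = 1/10 - sqrt(26)/10 ≈ -0.4099 (local maximum); x = 1/10 + sqrt(26)/10 ≈ 0.6099 (local minimum)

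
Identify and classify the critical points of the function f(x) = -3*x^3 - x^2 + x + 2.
f'(x) = -9*x^2 - 2*x + 1

Solve f'(x) = 0:
  9*x^2 + 2*x - 1 = 0 has no rational roots; quadratic formula: x = (-2 ± √40)/18.
  ⇒ x = -sqrt(10)/9 - 1/9 ≈ -0.4625, -1/9 + sqrt(10)/9 ≈ 0.2403

f''(x) = -18*x - 2
Second-derivative test at each critical point:
  f''(-0.4625) = 6.3246 > 0 → local minimum
  f''(0.2403) = -6.3246 < 0 → local maximum

Critical points: x = -sqrt(10)/9 - 1/9 ≈ -0.4625 (local minimum); x = -1/9 + sqrt(10)/9 ≈ 0.2403 (local maximum)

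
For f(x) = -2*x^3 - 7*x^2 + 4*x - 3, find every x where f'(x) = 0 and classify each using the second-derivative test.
f'(x) = -6*x^2 - 14*x + 4

Solve f'(x) = 0:
  Factor: -6*x^2 - 14*x + 4 = -2*(3*x^2 + 7*x - 2); 3*x^2 + 7*x - 2 = 0 has no rational roots; quadratic formula: x = (-7 ± √73)/6.
  ⇒ x = -sqrt(73)/6 - 7/6 ≈ -2.5907, -7/6 + sqrt(73)/6 ≈ 0.2573

f''(x) = -12*x - 14
Second-derivative test at each critical point:
  f''(-2.5907) = 17.0880 > 0 → local minimum
  f''(0.2573) = -17.0880 < 0 → local maximum

Critical points: x = -sqrt(73)/6 - 7/6 ≈ -2.5907 (local minimum); x = -7/6 + sqrt(73)/6 ≈ 0.2573 (local maximum)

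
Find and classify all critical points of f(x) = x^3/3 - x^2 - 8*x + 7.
f'(x) = x^2 - 2*x - 8

Solve f'(x) = 0:
  Factor: x^2 - 2*x - 8 = (x - 4)*(x + 2) = 0.
  ⇒ x = -2, 4

f''(x) = 2*x - 2
Second-derivative test at each critical point:
  f''(-2) = -6 < 0 → local maximum
  f''(4) = 6 > 0 → local minimum

Critical points: x = -2 (local maximum); x = 4 (local minimum)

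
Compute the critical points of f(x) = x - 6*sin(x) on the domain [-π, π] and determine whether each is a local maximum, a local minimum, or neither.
f'(x) = 1 - 6*cos(x)

Solve f'(x) = 0 on [-π, π]:
  f'(x) = 0 ⇔ cos(x) = 1/6, i.e. x = ±arccos(1/6) + 2nπ; keep the solutions lying in [-π, π].
  ⇒ x = -acos(1/6) ≈ -1.4033, acos(1/6) ≈ 1.4033

f''(x) = 6*sin(x)
Second-derivative test at each critical point:
  f''(-1.4033) = -5.9161 < 0 → local maximum
  f''(1.4033) = 5.9161 > 0 → local minimum

Critical points: x = -acos(1/6) ≈ -1.4033 (local maximum); x = acos(1/6) ≈ 1.4033 (local minimum)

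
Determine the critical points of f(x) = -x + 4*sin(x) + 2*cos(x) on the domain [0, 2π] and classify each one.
f'(x) = -2*sin(x) + 4*cos(x) - 1

Solve f'(x) = 0 on [0, 2π]:
  f'(x) = 0 ⇔ -2*sin(x) + 4*cos(x) = 1. Write the left side as R·cos(x + φ) with R = √(4² + 2²) = 2*sqrt(5), cos φ = 2*sqrt(5)/5, sin φ = sqrt(5)/5; then cos(x + φ) = sqrt(5)/10. Solve for x and keep the solutions lying in [0, 2π].
  ⇒ x = atan((-1 + 2*sqrt(19))/(2 + sqrt(19))) ≈ 0.8816, atan((-2*sqrt(19) - 1)/(2 - sqrt(19))) + pi ≈ 4.4743

f''(x) = -4*sin(x) - 2*cos(x)
Second-derivative test at each critical point:
  f''(0.8816) = -4.3589 < 0 → local maximum
  f''(4.4743) = 4.3589 > 0 → local minimum

Critical points: x = atan((-1 + 2*sqrt(19))/(2 + sqrt(19))) ≈ 0.8816 (local maximum); x = atan((-2*sqrt(19) - 1)/(2 - sqrt(19))) + pi ≈ 4.4743 (local minimum)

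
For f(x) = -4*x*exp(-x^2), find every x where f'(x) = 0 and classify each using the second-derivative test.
f'(x) = 4*(2*x^2 - 1)*exp(-x^2)

Solve f'(x) = 0:
  f'(x) = (8*x^2 - 4)·exp(-x^2) and exp(-x^2) > 0 for every x, so f'(x) = 0 ⇔ 8*x^2 - 4 = 0.
  Factor: 8*x^2 - 4 = 4*(2*x^2 - 1); 2*x^2 - 1 = 0 has no rational roots; quadratic formula: x = (0 ± √8)/4.
  ⇒ x = -sqrt(2)/2 ≈ -0.7071, sqrt(2)/2 ≈ 0.7071

f''(x) = (-16*x^3 + 24*x)*exp(-x^2)
Second-derivative test at each critical point:
  f''(-0.7071) = -6.8621 < 0 → local maximum
  f''(0.7071) = 6.8621 > 0 → local minimum

Critical points: x = -sqrt(2)/2 ≈ -0.7071 (local maximum); x = sqrt(2)/2 ≈ 0.7071 (local minimum)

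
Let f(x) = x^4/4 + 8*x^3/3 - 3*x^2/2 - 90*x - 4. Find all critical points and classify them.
f'(x) = x^3 + 8*x^2 - 3*x - 90

Solve f'(x) = 0:
  Factor: x^3 + 8*x^2 - 3*x - 90 = (x - 3)*(x + 5)*(x + 6) = 0.
  ⇒ x = -6, -5, 3

f''(x) = 3*x^2 + 16*x - 3
Second-derivative test at each critical point:
  f''(-6) = 9 > 0 → local minimum
  f''(-5) = -8 < 0 → local maximum
  f''(3) = 72 > 0 → local minimum

Critical points: x = -6 (local minimum); x = -5 (local maximum); x = 3 (local minimum)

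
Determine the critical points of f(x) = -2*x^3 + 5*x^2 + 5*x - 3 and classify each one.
f'(x) = -6*x^2 + 10*x + 5

Solve f'(x) = 0:
  6*x^2 - 10*x - 5 = 0 has no rational roots; quadratic formula: x = (10 ± √220)/12.
  ⇒ x = 5/6 - sqrt(55)/6 ≈ -0.4027, 5/6 + sqrt(55)/6 ≈ 2.0694

f''(x) = 10 - 12*x
Second-derivative test at each critical point:
  f''(-0.4027) = 14.8324 > 0 → local minimum
  f''(2.0694) = -14.8324 < 0 → local maximum

Critical points: x = 5/6 - sqrt(55)/6 ≈ -0.4027 (local minimum); x = 5/6 + sqrt(55)/6 ≈ 2.0694 (local maximum)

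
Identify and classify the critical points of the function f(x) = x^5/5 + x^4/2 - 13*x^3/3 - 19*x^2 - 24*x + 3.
f'(x) = x^4 + 2*x^3 - 13*x^2 - 38*x - 24

Solve f'(x) = 0:
  Factor: x^4 + 2*x^3 - 13*x^2 - 38*x - 24 = (x - 4)*(x + 1)*(x + 2)*(x + 3) = 0.
  ⇒ x = -3, -2, -1, 4

f''(x) = 4*x^3 + 6*x^2 - 26*x - 38
Second-derivative test at each critical point:
  f''(-3) = -14 < 0 → local maximum
  f''(-2) = 6 > 0 → local minimum
  f''(-1) = -10 < 0 → local maximum
  f''(4) = 210 > 0 → local minimum

Critical points: x = -3 (local maximum); x = -2 (local minimum); x = -1 (local maximum); x = 4 (local minimum)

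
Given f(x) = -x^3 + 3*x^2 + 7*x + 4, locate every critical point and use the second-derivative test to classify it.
f'(x) = -3*x^2 + 6*x + 7

Solve f'(x) = 0:
  3*x^2 - 6*x - 7 = 0 has no rational roots; quadratic formula: x = (6 ± √120)/6.
  ⇒ x = 1 - sqrt(30)/3 ≈ -0.8257, 1 + sqrt(30)/3 ≈ 2.8257

f''(x) = 6 - 6*x
Second-derivative test at each critical point:
  f''(-0.8257) = 10.9545 > 0 → local minimum
  f''(2.8257) = -10.9545 < 0 → local maximum

Critical points: x = 1 - sqrt(30)/3 ≈ -0.8257 (local minimum); x = 1 + sqrt(30)/3 ≈ 2.8257 (local maximum)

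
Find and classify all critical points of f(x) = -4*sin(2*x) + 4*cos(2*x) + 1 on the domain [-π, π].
f'(x) = -8*sqrt(2)*sin(2*x + pi/4)

Solve f'(x) = 0 on [-π, π]:
  f'(x) = 0 ⇔ -4*cos(2*x) = 4*sin(2*x) ⇔ tan(2*x) = -1, i.e. 2*x = arctan(-1) + nπ; keep the solutions lying in [-π, π].
  ⇒ x = -5*pi/8 ≈ -1.9635, -pi/8 ≈ -0.3927, 3*pi/8 ≈ 1.1781, 7*pi/8 ≈ 2.7489

f''(x) = -16*sqrt(2)*cos(2*x + pi/4)
Second-derivative test at each critical point:
  f''(-1.9635) = 22.6274 > 0 → local minimum
  f''(-0.3927) = -22.6274 < 0 → local maximum
  f''(1.1781) = 22.6274 > 0 → local minimum
  f''(2.7489) = -22.6274 < 0 → local maximum

Critical points: x = -5*pi/8 ≈ -1.9635 (local minimum); x = -pi/8 ≈ -0.3927 (local maximum); x = 3*pi/8 ≈ 1.1781 (local minimum); x = 7*pi/8 ≈ 2.7489 (local maximum)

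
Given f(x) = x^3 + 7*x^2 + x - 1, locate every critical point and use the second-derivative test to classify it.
f'(x) = 3*x^2 + 14*x + 1

Solve f'(x) = 0:
  3*x^2 + 14*x + 1 = 0 has no rational roots; quadratic formula: x = (-14 ± √184)/6.
  ⇒ x = -7/3 - sqrt(46)/3 ≈ -4.5941, -7/3 + sqrt(46)/3 ≈ -0.0726

f''(x) = 6*x + 14
Second-derivative test at each critical point:
  f''(-4.5941) = -13.5647 < 0 → local maximum
  f''(-0.0726) = 13.5647 > 0 → local minimum

Critical points: x = -7/3 - sqrt(46)/3 ≈ -4.5941 (local maximum); x = -7/3 + sqrt(46)/3 ≈ -0.0726 (local minimum)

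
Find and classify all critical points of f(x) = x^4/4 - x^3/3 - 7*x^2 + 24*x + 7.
f'(x) = x^3 - x^2 - 14*x + 24

Solve f'(x) = 0:
  Factor: x^3 - x^2 - 14*x + 24 = (x - 3)*(x - 2)*(x + 4) = 0.
  ⇒ x = -4, 2, 3

f''(x) = 3*x^2 - 2*x - 14
Second-derivative test at each critical point:
  f''(-4) = 42 > 0 → local minimum
  f''(2) = -6 < 0 → local maximum
  f''(3) = 7 > 0 → local minimum

Critical points: x = -4 (local minimum); x = 2 (local maximum); x = 3 (local minimum)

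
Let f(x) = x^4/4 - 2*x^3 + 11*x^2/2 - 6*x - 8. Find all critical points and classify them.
f'(x) = x^3 - 6*x^2 + 11*x - 6

Solve f'(x) = 0:
  Factor: x^3 - 6*x^2 + 11*x - 6 = (x - 3)*(x - 2)*(x - 1) = 0.
  ⇒ x = 1, 2, 3

f''(x) = 3*x^2 - 12*x + 11
Second-derivative test at each critical point:
  f''(1) = 2 > 0 → local minimum
  f''(2) = -1 < 0 → local maximum
  f''(3) = 2 > 0 → local minimum

Critical points: x = 1 (local minimum); x = 2 (local maximum); x = 3 (local minimum)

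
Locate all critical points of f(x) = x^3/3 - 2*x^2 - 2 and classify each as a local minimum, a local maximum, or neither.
f'(x) = x*(x - 4)

Solve f'(x) = 0:
  Factor: x^2 - 4*x = x*(x - 4) = 0.
  ⇒ x = 0, 4

f''(x) = 2*x - 4
Second-derivative test at each critical point:
  f''(0) = -4 < 0 → local maximum
  f''(4) = 4 > 0 → local minimum

Critical points: x = 0 (local maximum); x = 4 (local minimum)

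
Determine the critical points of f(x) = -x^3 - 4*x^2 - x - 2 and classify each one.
f'(x) = -3*x^2 - 8*x - 1

Solve f'(x) = 0:
  3*x^2 + 8*x + 1 = 0 has no rational roots; quadratic formula: x = (-8 ± √52)/6.
  ⇒ x = -4/3 - sqrt(13)/3 ≈ -2.5352, -4/3 + sqrt(13)/3 ≈ -0.1315

f''(x) = -6*x - 8
Second-derivative test at each critical point:
  f''(-2.5352) = 7.2111 > 0 → local minimum
  f''(-0.1315) = -7.2111 < 0 → local maximum

Critical points: x = -4/3 - sqrt(13)/3 ≈ -2.5352 (local minimum); x = -4/3 + sqrt(13)/3 ≈ -0.1315 (local maximum)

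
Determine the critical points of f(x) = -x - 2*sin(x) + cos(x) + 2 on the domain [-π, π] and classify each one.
f'(x) = -sin(x) - 2*cos(x) - 1

Solve f'(x) = 0 on [-π, π]:
  f'(x) = 0 ⇔ -sin(x) - 2*cos(x) = 1. Write the left side as R·cos(x + φ) with R = √((-2)² + 1²) = sqrt(5), cos φ = -2*sqrt(5)/5, sin φ = sqrt(5)/5; then cos(x + φ) = sqrt(5)/5. Solve for x and keep the solutions lying in [-π, π].
  ⇒ x = -pi/2 ≈ -1.5708, pi - atan(3/4) ≈ 2.4981

f''(x) = 2*sin(x) - cos(x)
Second-derivative test at each critical point:
  f''(-1.5708) = -2 < 0 → local maximum
  f''(2.4981) = 2 > 0 → local minimum

Critical points: x = -pi/2 ≈ -1.5708 (local maximum); x = pi - atan(3/4) ≈ 2.4981 (local minimum)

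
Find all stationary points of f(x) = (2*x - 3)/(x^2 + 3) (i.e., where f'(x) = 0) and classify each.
f'(x) = 2*(-x^2 + 3*x + 3)/(x^4 + 6*x^2 + 9)

Solve f'(x) = 0:
  f'(x) = -2*(x^2 - 3*x - 3)/(x^2 + 3)^2; the denominator is positive wherever f is defined, so f'(x) = 0 ⇔ -2*x^2 + 6*x + 6 = 0.
  Factor: -2*x^2 + 6*x + 6 = -2*(x^2 - 3*x - 3); x^2 - 3*x - 3 = 0 has no rational roots; quadratic formula: x = (3 ± √21)/2.
  ⇒ x = 3/2 - sqrt(21)/2 ≈ -0.7913, 3/2 + sqrt(21)/2 ≈ 3.7913

f''(x) = 2*(4*x^2*(2*x - 3) + 3*(1 - 2*x)*(x^2 + 3))/(x^2 + 3)^3
Second-derivative test at each critical point:
  f''(-0.7913) = 0.6970 > 0 → local minimum
  f''(3.7913) = -0.0304 < 0 → local maximum

Critical points: x = 3/2 - sqrt(21)/2 ≈ -0.7913 (local minimum); x = 3/2 + sqrt(21)/2 ≈ 3.7913 (local maximum)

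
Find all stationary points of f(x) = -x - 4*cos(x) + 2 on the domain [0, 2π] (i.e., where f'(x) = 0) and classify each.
f'(x) = 4*sin(x) - 1

Solve f'(x) = 0 on [0, 2π]:
  f'(x) = 0 ⇔ sin(x) = 1/4, i.e. x = arcsin(1/4) + 2nπ or x = π − arcsin(1/4) + 2nπ; keep the solutions lying in [0, 2π].
  ⇒ x = asin(1/4) ≈ 0.2527, pi - asin(1/4) ≈ 2.8889

f''(x) = 4*cos(x)
Second-derivative test at each critical point:
  f''(0.2527) = 3.8730 > 0 → local minimum
  f''(2.8889) = -3.8730 < 0 → local maximum

Critical points: x = asin(1/4) ≈ 0.2527 (local minimum); x = pi - asin(1/4) ≈ 2.8889 (local maximum)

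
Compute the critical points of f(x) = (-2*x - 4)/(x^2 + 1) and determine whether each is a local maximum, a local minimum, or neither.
f'(x) = 2*(-x^2 + 2*x*(x + 2) - 1)/(x^2 + 1)^2

Solve f'(x) = 0:
  f'(x) = 2*(x^2 + 4*x - 1)/(x^2 + 1)^2; the denominator is positive wherever f is defined, so f'(x) = 0 ⇔ 2*x^2 + 8*x - 2 = 0.
  Factor: 2*x^2 + 8*x - 2 = 2*(x^2 + 4*x - 1); x^2 + 4*x - 1 = 0 has no rational roots; quadratic formula: x = (-4 ± √20)/2.
  ⇒ x = -sqrt(5) - 2 ≈ -4.2361, -2 + sqrt(5) ≈ 0.2361

f''(x) = 4*(-4*x^2*(x + 2) + (3*x + 2)*(x^2 + 1))/(x^2 + 1)^3
Second-derivative test at each critical point:
  f''(-4.2361) = -0.0249 < 0 → local maximum
  f''(0.2361) = 8.0249 > 0 → local minimum

Critical points: x = -sqrt(5) - 2 ≈ -4.2361 (local maximum); x = -2 + sqrt(5) ≈ 0.2361 (local minimum)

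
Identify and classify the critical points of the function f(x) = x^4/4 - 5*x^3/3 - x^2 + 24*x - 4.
f'(x) = x^3 - 5*x^2 - 2*x + 24

Solve f'(x) = 0:
  Factor: x^3 - 5*x^2 - 2*x + 24 = (x - 4)*(x - 3)*(x + 2) = 0.
  ⇒ x = -2, 3, 4

f''(x) = 3*x^2 - 10*x - 2
Second-derivative test at each critical point:
  f''(-2) = 30 > 0 → local minimum
  f''(3) = -5 < 0 → local maximum
  f''(4) = 6 > 0 → local minimum

Critical points: x = -2 (local minimum); x = 3 (local maximum); x = 4 (local minimum)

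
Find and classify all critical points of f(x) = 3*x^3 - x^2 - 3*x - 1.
f'(x) = 9*x^2 - 2*x - 3

Solve f'(x) = 0:
  9*x^2 - 2*x - 3 = 0 has no rational roots; quadratic formula: x = (2 ± √112)/18.
  ⇒ x = 1/9 - 2*sqrt(7)/9 ≈ -0.4768, 1/9 + 2*sqrt(7)/9 ≈ 0.6991

f''(x) = 18*x - 2
Second-derivative test at each critical point:
  f''(-0.4768) = -10.5830 < 0 → local maximum
  f''(0.6991) = 10.5830 > 0 → local minimum

Critical points: x = 1/9 - 2*sqrt(7)/9 ≈ -0.4768 (local maximum); x = 1/9 + 2*sqrt(7)/9 ≈ 0.6991 (local minimum)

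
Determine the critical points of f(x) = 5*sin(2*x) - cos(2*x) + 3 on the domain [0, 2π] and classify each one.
f'(x) = 2*sin(2*x) + 10*cos(2*x)

Solve f'(x) = 0 on [0, 2π]:
  f'(x) = 0 ⇔ 5*cos(2*x) = -sin(2*x) ⇔ tan(2*x) = -5, i.e. 2*x = arctan(-5) + nπ; keep the solutions lying in [0, 2π].
  ⇒ x = -atan(5)/2 + pi/2 ≈ 0.8841, pi - atan(5)/2 ≈ 2.4549, -atan(5)/2 + 3*pi/2 ≈ 4.0257, -atan(5)/2 + 2*pi ≈ 5.5965

f''(x) = -20*sin(2*x) + 4*cos(2*x)
Second-derivative test at each critical point:
  f''(0.8841) = -20.3961 < 0 → local maximum
  f''(2.4549) = 20.3961 > 0 → local minimum
  f''(4.0257) = -20.3961 < 0 → local maximum
  f''(5.5965) = 20.3961 > 0 → local minimum

Critical points: x = -atan(5)/2 + pi/2 ≈ 0.8841 (local maximum); x = pi - atan(5)/2 ≈ 2.4549 (local minimum); x = -atan(5)/2 + 3*pi/2 ≈ 4.0257 (local maximum); x = -atan(5)/2 + 2*pi ≈ 5.5965 (local minimum)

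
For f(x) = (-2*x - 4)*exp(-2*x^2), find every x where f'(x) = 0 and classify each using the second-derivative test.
f'(x) = 2*(4*x*(x + 2) - 1)*exp(-2*x^2)

Solve f'(x) = 0:
  f'(x) = (8*x^2 + 16*x - 2)·exp(-2*x^2) and exp(-2*x^2) > 0 for every x, so f'(x) = 0 ⇔ 8*x^2 + 16*x - 2 = 0.
  Factor: 8*x^2 + 16*x - 2 = 2*(4*x^2 + 8*x - 1); 4*x^2 + 8*x - 1 = 0 has no rational roots; quadratic formula: x = (-8 ± √80)/8.
  ⇒ x = -sqrt(5)/2 - 1 ≈ -2.1180, -1 + sqrt(5)/2 ≈ 0.1180

f''(x) = 8*(-4*x^2*(x + 2) + 3*x + 2)*exp(-2*x^2)
Second-derivative test at each critical point:
  f''(-2.1180) = -0.0023 < 0 → local maximum
  f''(0.1180) = 17.3970 > 0 → local minimum

Critical points: x = -sqrt(5)/2 - 1 ≈ -2.1180 (local maximum); x = -1 + sqrt(5)/2 ≈ 0.1180 (local minimum)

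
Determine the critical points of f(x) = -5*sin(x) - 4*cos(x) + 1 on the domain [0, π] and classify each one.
f'(x) = 4*sin(x) - 5*cos(x)

Solve f'(x) = 0 on [0, π]:
  f'(x) = 0 ⇔ -5*cos(x) = -4*sin(x) ⇔ tan(x) = 5/4, i.e. x = arctan(5/4) + nπ; keep the solutions lying in [0, π].
  ⇒ x = atan(5/4) ≈ 0.8961

f''(x) = 5*sin(x) + 4*cos(x)
Second-derivative test at each critical point:
  f''(0.8961) = 6.4031 > 0 → local minimum

Critical points: x = atan(5/4) ≈ 0.8961 (local minimum)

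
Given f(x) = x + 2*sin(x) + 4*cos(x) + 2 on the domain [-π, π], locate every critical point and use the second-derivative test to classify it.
f'(x) = -4*sin(x) + 2*cos(x) + 1

Solve f'(x) = 0 on [-π, π]:
  f'(x) = 0 ⇔ -4*sin(x) + 2*cos(x) = -1. Write the left side as R·cos(x + φ) with R = √(2² + 4²) = 2*sqrt(5), cos φ = sqrt(5)/5, sin φ = 2*sqrt(5)/5; then cos(x + φ) = -sqrt(5)/10. Solve for x and keep the solutions lying in [-π, π].
  ⇒ x = -pi + atan((2 - sqrt(19))/(-2*sqrt(19) - 1)) ≈ -2.9035, atan((2 + sqrt(19))/(-1 + 2*sqrt(19))) ≈ 0.6892

f''(x) = -2*sin(x) - 4*cos(x)
Second-derivative test at each critical point:
  f''(-2.9035) = 4.3589 > 0 → local minimum
  f''(0.6892) = -4.3589 < 0 → local maximum

Critical points: x = -pi + atan((2 - sqrt(19))/(-2*sqrt(19) - 1)) ≈ -2.9035 (local minimum); x = atan((2 + sqrt(19))/(-1 + 2*sqrt(19))) ≈ 0.6892 (local maximum)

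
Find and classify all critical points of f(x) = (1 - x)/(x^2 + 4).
f'(x) = (-x^2 + 2*x*(x - 1) - 4)/(x^2 + 4)^2

Solve f'(x) = 0:
  f'(x) = (x^2 - 2*x - 4)/(x^2 + 4)^2; the denominator is positive wherever f is defined, so f'(x) = 0 ⇔ x^2 - 2*x - 4 = 0.
  x^2 - 2*x - 4 = 0 has no rational roots; quadratic formula: x = (2 ± √20)/2.
  ⇒ x = 1 - sqrt(5) ≈ -1.2361, 1 + sqrt(5) ≈ 3.2361

f''(x) = 2*(4*x^2*(1 - x) + (3*x - 1)*(x^2 + 4))/(x^2 + 4)^3
Second-derivative test at each critical point:
  f''(-1.2361) = -0.1464 < 0 → local maximum
  f''(3.2361) = 0.0214 > 0 → local minimum

Critical points: x = 1 - sqrt(5) ≈ -1.2361 (local maximum); x = 1 + sqrt(5) ≈ 3.2361 (local minimum)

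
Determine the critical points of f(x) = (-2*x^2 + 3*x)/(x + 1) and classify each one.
f'(x) = (-2*x^2 - 4*x + 3)/(x^2 + 2*x + 1)

Solve f'(x) = 0:
  f'(x) = -(2*x^2 + 4*x - 3)/(x + 1)^2; the denominator is positive wherever f is defined, so f'(x) = 0 ⇔ -2*x^2 - 4*x + 3 = 0.
  2*x^2 + 4*x - 3 = 0 has no rational roots; quadratic formula: x = (-4 ± √40)/4.
  ⇒ x = -sqrt(10)/2 - 1 ≈ -2.5811, -1 + sqrt(10)/2 ≈ 0.5811

f''(x) = -10/(x^3 + 3*x^2 + 3*x + 1)
Second-derivative test at each critical point:
  f''(-2.5811) = 2.5298 > 0 → local minimum
  f''(0.5811) = -2.5298 < 0 → local maximum

Critical points: x = -sqrt(10)/2 - 1 ≈ -2.5811 (local minimum); x = -1 + sqrt(10)/2 ≈ 0.5811 (local maximum)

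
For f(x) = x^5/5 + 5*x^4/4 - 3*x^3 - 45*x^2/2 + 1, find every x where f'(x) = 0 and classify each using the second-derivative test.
f'(x) = x*(x^3 + 5*x^2 - 9*x - 45)

Solve f'(x) = 0:
  Factor: x^4 + 5*x^3 - 9*x^2 - 45*x = x*(x - 3)*(x + 3)*(x + 5) = 0.
  ⇒ x = -5, -3, 0, 3

f''(x) = 4*x^3 + 15*x^2 - 18*x - 45
Second-derivative test at each critical point:
  f''(-5) = -80 < 0 → local maximum
  f''(-3) = 36 > 0 → local minimum
  f''(0) = -45 < 0 → local maximum
  f''(3) = 144 > 0 → local minimum

Critical points: x = -5 (local maximum); x = -3 (local minimum); x = 0 (local maximum); x = 3 (local minimum)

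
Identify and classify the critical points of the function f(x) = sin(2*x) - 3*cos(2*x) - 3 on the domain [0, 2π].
f'(x) = 6*sin(2*x) + 2*cos(2*x)

Solve f'(x) = 0 on [0, 2π]:
  f'(x) = 0 ⇔ cos(2*x) = -3*sin(2*x) ⇔ tan(2*x) = -1/3, i.e. 2*x = arctan(-1/3) + nπ; keep the solutions lying in [0, 2π].
  ⇒ x = -atan(1/3)/2 + pi/2 ≈ 1.4099, pi - atan(1/3)/2 ≈ 2.9807, -atan(1/3)/2 + 3*pi/2 ≈ 4.5515, -atan(1/3)/2 + 2*pi ≈ 6.1223

f''(x) = -4*sin(2*x) + 12*cos(2*x)
Second-derivative test at each critical point:
  f''(1.4099) = -12.6491 < 0 → local maximum
  f''(2.9807) = 12.6491 > 0 → local minimum
  f''(4.5515) = -12.6491 < 0 → local maximum
  f''(6.1223) = 12.6491 > 0 → local minimum

Critical points: x = -atan(1/3)/2 + pi/2 ≈ 1.4099 (local maximum); x = pi - atan(1/3)/2 ≈ 2.9807 (local minimum); x = -atan(1/3)/2 + 3*pi/2 ≈ 4.5515 (local maximum); x = -atan(1/3)/2 + 2*pi ≈ 6.1223 (local minimum)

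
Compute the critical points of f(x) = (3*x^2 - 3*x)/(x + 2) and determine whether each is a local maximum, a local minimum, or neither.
f'(x) = 3*(x^2 + 4*x - 2)/(x^2 + 4*x + 4)

Solve f'(x) = 0:
  f'(x) = 3*(x^2 + 4*x - 2)/(x + 2)^2; the denominator is positive wherever f is defined, so f'(x) = 0 ⇔ 3*x^2 + 12*x - 6 = 0.
  Factor: 3*x^2 + 12*x - 6 = 3*(x^2 + 4*x - 2); x^2 + 4*x - 2 = 0 has no rational roots; quadratic formula: x = (-4 ± √24)/2.
  ⇒ x = -sqrt(6) - 2 ≈ -4.4495, -2 + sqrt(6) ≈ 0.4495

f''(x) = 36/(x^3 + 6*x^2 + 12*x + 8)
Second-derivative test at each critical point:
  f''(-4.4495) = -2.4495 < 0 → local maximum
  f''(0.4495) = 2.4495 > 0 → local minimum

Critical points: x = -sqrt(6) - 2 ≈ -4.4495 (local maximum); x = -2 + sqrt(6) ≈ 0.4495 (local minimum)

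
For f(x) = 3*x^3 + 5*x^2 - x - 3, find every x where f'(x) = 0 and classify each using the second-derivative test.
f'(x) = 9*x^2 + 10*x - 1

Solve f'(x) = 0:
  9*x^2 + 10*x - 1 = 0 has no rational roots; quadratic formula: x = (-10 ± √136)/18.
  ⇒ x = -sqrt(34)/9 - 5/9 ≈ -1.2034, -5/9 + sqrt(34)/9 ≈ 0.0923

f''(x) = 18*x + 10
Second-derivative test at each critical point:
  f''(-1.2034) = -11.6619 < 0 → local maximum
  f''(0.0923) = 11.6619 > 0 → local minimum

Critical points: x = -sqrt(34)/9 - 5/9 ≈ -1.2034 (local maximum); x = -5/9 + sqrt(34)/9 ≈ 0.0923 (local minimum)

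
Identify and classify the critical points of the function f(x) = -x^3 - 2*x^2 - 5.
f'(x) = x*(-3*x - 4)

Solve f'(x) = 0:
  Factor: -3*x^2 - 4*x = -x*(3*x + 4) = 0.
  ⇒ x = -4/3, 0

f''(x) = -6*x - 4
Second-derivative test at each critical point:
  f''(-4/3) = 4 > 0 → local minimum
  f''(0) = -4 < 0 → local maximum

Critical points: x = -4/3 (local minimum); x = 0 (local maximum)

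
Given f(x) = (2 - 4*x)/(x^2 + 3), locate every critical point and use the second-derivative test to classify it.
f'(x) = 4*(x^2 - x - 3)/(x^4 + 6*x^2 + 9)

Solve f'(x) = 0:
  f'(x) = 4*(x^2 - x - 3)/(x^2 + 3)^2; the denominator is positive wherever f is defined, so f'(x) = 0 ⇔ 4*x^2 - 4*x - 12 = 0.
  Factor: 4*x^2 - 4*x - 12 = 4*(x^2 - x - 3); x^2 - x - 3 = 0 has no rational roots; quadratic formula: x = (1 ± √13)/2.
  ⇒ x = 1/2 - sqrt(13)/2 ≈ -1.3028, 1/2 + sqrt(13)/2 ≈ 2.3028

f''(x) = 4*(4*x^2*(1 - 2*x) + (6*x - 1)*(x^2 + 3))/(x^2 + 3)^3
Second-derivative test at each critical point:
  f''(-1.3028) = -0.6537 < 0 → local maximum
  f''(2.3028) = 0.2092 > 0 → local minimum

Critical points: x = 1/2 - sqrt(13)/2 ≈ -1.3028 (local maximum); x = 1/2 + sqrt(13)/2 ≈ 2.3028 (local minimum)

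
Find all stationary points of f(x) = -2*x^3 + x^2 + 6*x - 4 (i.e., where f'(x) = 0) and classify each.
f'(x) = -6*x^2 + 2*x + 6

Solve f'(x) = 0:
  Factor: -6*x^2 + 2*x + 6 = -2*(3*x^2 - x - 3); 3*x^2 - x - 3 = 0 has no rational roots; quadratic formula: x = (1 ± √37)/6.
  ⇒ x = 1/6 - sqrt(37)/6 ≈ -0.8471, 1/6 + sqrt(37)/6 ≈ 1.1805

f''(x) = 2 - 12*x
Second-derivative test at each critical point:
  f''(-0.8471) = 12.1655 > 0 → local minimum
  f''(1.1805) = -12.1655 < 0 → local maximum

Critical points: x = 1/6 - sqrt(37)/6 ≈ -0.8471 (local minimum); x = 1/6 + sqrt(37)/6 ≈ 1.1805 (local maximum)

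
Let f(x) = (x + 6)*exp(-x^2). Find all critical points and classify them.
f'(x) = (-2*x*(x + 6) + 1)*exp(-x^2)

Solve f'(x) = 0:
  f'(x) = (-2*x^2 - 12*x + 1)·exp(-x^2) and exp(-x^2) > 0 for every x, so f'(x) = 0 ⇔ -2*x^2 - 12*x + 1 = 0.
  2*x^2 + 12*x - 1 = 0 has no rational roots; quadratic formula: x = (-12 ± √152)/4.
  ⇒ x = -sqrt(38)/2 - 3 ≈ -6.0822, -3 + sqrt(38)/2 ≈ 0.0822

f''(x) = 2*(2*x^2*(x + 6) - 3*x - 6)*exp(-x^2)
Second-derivative test at each critical point:
  f''(-6.0822) = 1.059e-15 > 0 → local minimum
  f''(0.0822) = -12.2458 < 0 → local maximum

Critical points: x = -sqrt(38)/2 - 3 ≈ -6.0822 (local minimum); x = -3 + sqrt(38)/2 ≈ 0.0822 (local maximum)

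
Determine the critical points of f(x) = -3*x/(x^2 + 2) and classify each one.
f'(x) = 3*(x^2 - 2)/(x^2 + 2)^2

Solve f'(x) = 0:
  f'(x) = 3*(x^2 - 2)/(x^2 + 2)^2; the denominator is positive wherever f is defined, so f'(x) = 0 ⇔ 3*x^2 - 6 = 0.
  Factor: 3*x^2 - 6 = 3*(x^2 - 2); x^2 - 2 = 0 has no rational roots; quadratic formula: x = (0 ± √8)/2.
  ⇒ x = -sqrt(2) ≈ -1.4142, sqrt(2) ≈ 1.4142

f''(x) = 6*x*(6 - x^2)/(x^2 + 2)^3
Second-derivative test at each critical point:
  f''(-1.4142) = -0.5303 < 0 → local maximum
  f''(1.4142) = 0.5303 > 0 → local minimum

Critical points: x = -sqrt(2) ≈ -1.4142 (local maximum); x = sqrt(2) ≈ 1.4142 (local minimum)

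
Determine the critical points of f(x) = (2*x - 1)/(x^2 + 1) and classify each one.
f'(x) = 2*(-x^2 + x + 1)/(x^4 + 2*x^2 + 1)

Solve f'(x) = 0:
  f'(x) = -2*(x^2 - x - 1)/(x^2 + 1)^2; the denominator is positive wherever f is defined, so f'(x) = 0 ⇔ -2*x^2 + 2*x + 2 = 0.
  Factor: -2*x^2 + 2*x + 2 = -2*(x^2 - x - 1); x^2 - x - 1 = 0 has no rational roots; quadratic formula: x = (1 ± √5)/2.
  ⇒ x = 1/2 - sqrt(5)/2 ≈ -0.6180, 1/2 + sqrt(5)/2 ≈ 1.6180

f''(x) = 2*(4*x^2*(2*x - 1) + (1 - 6*x)*(x^2 + 1))/(x^2 + 1)^3
Second-derivative test at each critical point:
  f''(-0.6180) = 2.3416 > 0 → local minimum
  f''(1.6180) = -0.3416 < 0 → local maximum

Critical points: x = 1/2 - sqrt(5)/2 ≈ -0.6180 (local minimum); x = 1/2 + sqrt(5)/2 ≈ 1.6180 (local maximum)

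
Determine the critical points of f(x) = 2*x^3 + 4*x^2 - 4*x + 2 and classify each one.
f'(x) = 6*x^2 + 8*x - 4

Solve f'(x) = 0:
  Factor: 6*x^2 + 8*x - 4 = 2*(3*x^2 + 4*x - 2); 3*x^2 + 4*x - 2 = 0 has no rational roots; quadratic formula: x = (-4 ± √40)/6.
  ⇒ x = -sqrt(10)/3 - 2/3 ≈ -1.7208, -2/3 + sqrt(10)/3 ≈ 0.3874

f''(x) = 12*x + 8
Second-derivative test at each critical point:
  f''(-1.7208) = -12.6491 < 0 → local maximum
  f''(0.3874) = 12.6491 > 0 → local minimum

Critical points: x = -sqrt(10)/3 - 2/3 ≈ -1.7208 (local maximum); x = -2/3 + sqrt(10)/3 ≈ 0.3874 (local minimum)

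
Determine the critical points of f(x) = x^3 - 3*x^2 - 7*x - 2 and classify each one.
f'(x) = 3*x^2 - 6*x - 7

Solve f'(x) = 0:
  3*x^2 - 6*x - 7 = 0 has no rational roots; quadratic formula: x = (6 ± √120)/6.
  ⇒ x = 1 - sqrt(30)/3 ≈ -0.8257, 1 + sqrt(30)/3 ≈ 2.8257

f''(x) = 6*x - 6
Second-derivative test at each critical point:
  f''(-0.8257) = -10.9545 < 0 → local maximum
  f''(2.8257) = 10.9545 > 0 → local minimum

Critical points: x = 1 - sqrt(30)/3 ≈ -0.8257 (local maximum); x = 1 + sqrt(30)/3 ≈ 2.8257 (local minimum)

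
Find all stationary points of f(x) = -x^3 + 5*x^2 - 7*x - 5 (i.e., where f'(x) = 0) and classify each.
f'(x) = -3*x^2 + 10*x - 7

Solve f'(x) = 0:
  Factor: -3*x^2 + 10*x - 7 = -(x - 1)*(3*x - 7) = 0.
  ⇒ x = 1, 7/3

f''(x) = 10 - 6*x
Second-derivative test at each critical point:
  f''(1) = 4 > 0 → local minimum
  f''(7/3) = -4 < 0 → local maximum

Critical points: x = 1 (local minimum); x = 7/3 (local maximum)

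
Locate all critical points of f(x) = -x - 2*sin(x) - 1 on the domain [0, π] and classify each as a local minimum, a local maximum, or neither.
f'(x) = -2*cos(x) - 1

Solve f'(x) = 0 on [0, π]:
  f'(x) = 0 ⇔ cos(x) = -1/2, i.e. x = ±arccos(-1/2) + 2nπ; keep the solutions lying in [0, π].
  ⇒ x = 2*pi/3 ≈ 2.0944

f''(x) = 2*sin(x)
Second-derivative test at each critical point:
  f''(2.0944) = 1.7321 > 0 → local minimum

Critical points: x = 2*pi/3 ≈ 2.0944 (local minimum)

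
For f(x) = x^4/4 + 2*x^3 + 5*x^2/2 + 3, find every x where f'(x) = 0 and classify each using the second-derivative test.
f'(x) = x*(x^2 + 6*x + 5)

Solve f'(x) = 0:
  Factor: x^3 + 6*x^2 + 5*x = x*(x + 1)*(x + 5) = 0.
  ⇒ x = -5, -1, 0

f''(x) = 3*x^2 + 12*x + 5
Second-derivative test at each critical point:
  f''(-5) = 20 > 0 → local minimum
  f''(-1) = -4 < 0 → local maximum
  f''(0) = 5 > 0 → local minimum

Critical points: x = -5 (local minimum); x = -1 (local maximum); x = 0 (local minimum)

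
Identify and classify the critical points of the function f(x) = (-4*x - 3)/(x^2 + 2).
f'(x) = 2*(2*x^2 + 3*x - 4)/(x^4 + 4*x^2 + 4)

Solve f'(x) = 0:
  f'(x) = 2*(2*x^2 + 3*x - 4)/(x^2 + 2)^2; the denominator is positive wherever f is defined, so f'(x) = 0 ⇔ 4*x^2 + 6*x - 8 = 0.
  Factor: 4*x^2 + 6*x - 8 = 2*(2*x^2 + 3*x - 4); 2*x^2 + 3*x - 4 = 0 has no rational roots; quadratic formula: x = (-3 ± √41)/4.
  ⇒ x = -sqrt(41)/4 - 3/4 ≈ -2.3508, -3/4 + sqrt(41)/4 ≈ 0.8508

f''(x) = 2*(-4*x^2*(4*x + 3) + 3*(4*x + 1)*(x^2 + 2))/(x^2 + 2)^3
Second-derivative test at each critical point:
  f''(-2.3508) = -0.2261 < 0 → local maximum
  f''(0.8508) = 1.7261 > 0 → local minimum

Critical points: x = -sqrt(41)/4 - 3/4 ≈ -2.3508 (local maximum); x = -3/4 + sqrt(41)/4 ≈ 0.8508 (local minimum)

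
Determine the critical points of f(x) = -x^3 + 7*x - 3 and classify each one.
f'(x) = 7 - 3*x^2

Solve f'(x) = 0:
  3*x^2 - 7 = 0 has no rational roots; quadratic formula: x = (0 ± √84)/6.
  ⇒ x = -sqrt(21)/3 ≈ -1.5275, sqrt(21)/3 ≈ 1.5275

f''(x) = -6*x
Second-derivative test at each critical point:
  f''(-1.5275) = 9.1652 > 0 → local minimum
  f''(1.5275) = -9.1652 < 0 → local maximum

Critical points: x = -sqrt(21)/3 ≈ -1.5275 (local minimum); x = sqrt(21)/3 ≈ 1.5275 (local maximum)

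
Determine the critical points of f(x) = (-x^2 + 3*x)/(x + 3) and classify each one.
f'(x) = (-x^2 - 6*x + 9)/(x^2 + 6*x + 9)

Solve f'(x) = 0:
  f'(x) = -(x^2 + 6*x - 9)/(x + 3)^2; the denominator is positive wherever f is defined, so f'(x) = 0 ⇔ -x^2 - 6*x + 9 = 0.
  x^2 + 6*x - 9 = 0 has no rational roots; quadratic formula: x = (-6 ± √72)/2.
  ⇒ x = -3*sqrt(2) - 3 ≈ -7.2426, -3 + 3*sqrt(2) ≈ 1.2426

f''(x) = -36/(x^3 + 9*x^2 + 27*x + 27)
Second-derivative test at each critical point:
  f''(-7.2426) = 0.4714 > 0 → local minimum
  f''(1.2426) = -0.4714 < 0 → local maximum

Critical points: x = -3*sqrt(2) - 3 ≈ -7.2426 (local minimum); x = -3 + 3*sqrt(2) ≈ 1.2426 (local maximum)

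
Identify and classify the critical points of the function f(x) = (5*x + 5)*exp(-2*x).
f'(x) = 5*(-2*x - 1)*exp(-2*x)

Solve f'(x) = 0:
  f'(x) = (-10*x - 5)·exp(-2*x) and exp(-2*x) > 0 for every x, so f'(x) = 0 ⇔ -10*x - 5 = 0.
  Factor: -10*x - 5 = -5*(2*x + 1) = 0.
  ⇒ x = -1/2

f''(x) = 20*x*exp(-2*x)
Second-derivative test at each critical point:
  f''(-1/2) = -27.1828 < 0 → local maximum

Critical points: x = -1/2 (local maximum)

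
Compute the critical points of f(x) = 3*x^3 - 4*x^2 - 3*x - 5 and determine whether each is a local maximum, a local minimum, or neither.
f'(x) = 9*x^2 - 8*x - 3

Solve f'(x) = 0:
  9*x^2 - 8*x - 3 = 0 has no rational roots; quadratic formula: x = (8 ± √172)/18.
  ⇒ x = 4/9 - sqrt(43)/9 ≈ -0.2842, 4/9 + sqrt(43)/9 ≈ 1.1730

f''(x) = 18*x - 8
Second-derivative test at each critical point:
  f''(-0.2842) = -13.1149 < 0 → local maximum
  f''(1.1730) = 13.1149 > 0 → local minimum

Critical points: x = 4/9 - sqrt(43)/9 ≈ -0.2842 (local maximum); x = 4/9 + sqrt(43)/9 ≈ 1.1730 (local minimum)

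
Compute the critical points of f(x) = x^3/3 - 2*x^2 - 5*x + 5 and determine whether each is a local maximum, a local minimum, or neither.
f'(x) = x^2 - 4*x - 5

Solve f'(x) = 0:
  Factor: x^2 - 4*x - 5 = (x - 5)*(x + 1) = 0.
  ⇒ x = -1, 5

f''(x) = 2*x - 4
Second-derivative test at each critical point:
  f''(-1) = -6 < 0 → local maximum
  f''(5) = 6 > 0 → local minimum

Critical points: x = -1 (local maximum); x = 5 (local minimum)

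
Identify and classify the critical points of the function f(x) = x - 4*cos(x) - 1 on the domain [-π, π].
f'(x) = 4*sin(x) + 1

Solve f'(x) = 0 on [-π, π]:
  f'(x) = 0 ⇔ sin(x) = -1/4, i.e. x = arcsin(-1/4) + 2nπ or x = π − arcsin(-1/4) + 2nπ; keep the solutions lying in [-π, π].
  ⇒ x = -pi + asin(1/4) ≈ -2.8889, -asin(1/4) ≈ -0.2527

f''(x) = 4*cos(x)
Second-derivative test at each critical point:
  f''(-2.8889) = -3.8730 < 0 → local maximum
  f''(-0.2527) = 3.8730 > 0 → local minimum

Critical points: x = -pi + asin(1/4) ≈ -2.8889 (local maximum); x = -asin(1/4) ≈ -0.2527 (local minimum)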